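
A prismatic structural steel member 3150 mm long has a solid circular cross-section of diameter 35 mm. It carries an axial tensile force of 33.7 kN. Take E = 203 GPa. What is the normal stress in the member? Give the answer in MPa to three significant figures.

35.0 MPa

A = 962.1 mm².
σ = N/A = 33700/962.1 = 35.03 MPa.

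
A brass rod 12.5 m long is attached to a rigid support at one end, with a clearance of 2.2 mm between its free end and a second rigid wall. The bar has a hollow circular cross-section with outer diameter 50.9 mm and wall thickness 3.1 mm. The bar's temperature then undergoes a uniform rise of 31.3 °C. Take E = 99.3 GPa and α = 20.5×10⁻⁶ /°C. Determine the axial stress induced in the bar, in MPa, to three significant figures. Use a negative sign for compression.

-46.2 MPa

Free thermal expansion αLΔT = 20.5e-6 · 12500 · 31.3 = 8.021 mm.
The walls engage after the gap closes; constrained expansion = 8.021 − 2.2 = 5.821 mm.
The walls impose strain ε = −(5.821)/12500 = -4.6565e-04; σ = Eε = 99300 · -4.6565e-04 = -46.24 MPa.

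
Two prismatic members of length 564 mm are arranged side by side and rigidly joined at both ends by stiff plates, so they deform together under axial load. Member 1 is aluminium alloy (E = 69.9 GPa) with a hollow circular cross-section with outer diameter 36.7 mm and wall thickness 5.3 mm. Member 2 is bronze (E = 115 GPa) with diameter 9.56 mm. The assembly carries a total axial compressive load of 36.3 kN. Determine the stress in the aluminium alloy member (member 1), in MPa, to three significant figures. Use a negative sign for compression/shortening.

-56.6 MPa

A_1 = 522.8 mm².
A_2 = 71.78 mm².
Equal strain + equilibrium ⇒ each member carries load in proportion to AE: A₁E₁ = 36550000 N, A₂E₂ = 8255000 N, ΣAE = 44800000 N.
σ₁ = P·E₁/ΣAE = -36300·69900/44800000 = -56.64 MPa.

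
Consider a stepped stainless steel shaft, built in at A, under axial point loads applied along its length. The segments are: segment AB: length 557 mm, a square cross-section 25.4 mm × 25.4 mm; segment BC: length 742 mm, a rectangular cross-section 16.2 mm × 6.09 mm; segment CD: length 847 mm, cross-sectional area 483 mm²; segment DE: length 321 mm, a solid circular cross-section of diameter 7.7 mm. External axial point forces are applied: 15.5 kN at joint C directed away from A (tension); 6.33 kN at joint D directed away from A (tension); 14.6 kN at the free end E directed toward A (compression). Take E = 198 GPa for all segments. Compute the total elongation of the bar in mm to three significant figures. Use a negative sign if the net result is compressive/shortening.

Internal axial forces (sectioning from the free end, tension +): N_DE = -14.6 kN, N_CD = -8.27 kN, N_BC = 7.23 kN, N_AB = 7.23 kN.
A_AB = 645.2 mm².
A_BC = 98.66 mm².
A_DE = 46.57 mm².
δ_AB = 7230·557/(645.2·198000) = 0.03153 mm
δ_BC = 7230·742/(98.66·198000) = 0.2746 mm
δ_CD = -8270·847/(483·198000) = -0.07324 mm
δ_DE = -14600·321/(46.57·198000) = -0.5083 mm
δ = Σδ_i = -0.2754 mm.

-0.275 mm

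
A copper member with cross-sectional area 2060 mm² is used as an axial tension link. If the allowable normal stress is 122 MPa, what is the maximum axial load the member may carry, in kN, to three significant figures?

251 kN

P_max = σ_allow · A = 122 · 2060 = 251300 N = 251.3 kN.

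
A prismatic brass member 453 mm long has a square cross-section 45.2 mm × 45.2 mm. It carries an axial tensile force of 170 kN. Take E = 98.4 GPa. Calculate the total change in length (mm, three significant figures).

0.383 mm

A = 2043 mm².
δ_mech = NL/(AE) = 170000·453/(2043·98400) = 0.3831 mm.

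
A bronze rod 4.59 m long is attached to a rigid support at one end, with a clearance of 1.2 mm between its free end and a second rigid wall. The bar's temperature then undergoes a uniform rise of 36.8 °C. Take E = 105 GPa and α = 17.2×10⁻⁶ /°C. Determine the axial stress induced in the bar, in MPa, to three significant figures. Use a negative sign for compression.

Free thermal expansion αLΔT = 17.2e-6 · 4590 · 36.8 = 2.905 mm.
The walls engage after the gap closes; constrained expansion = 2.905 − 1.2 = 1.705 mm.
The walls impose strain ε = −(1.705)/4590 = -3.7152e-04; σ = Eε = 105000 · -3.7152e-04 = -39.01 MPa.

-39.0 MPa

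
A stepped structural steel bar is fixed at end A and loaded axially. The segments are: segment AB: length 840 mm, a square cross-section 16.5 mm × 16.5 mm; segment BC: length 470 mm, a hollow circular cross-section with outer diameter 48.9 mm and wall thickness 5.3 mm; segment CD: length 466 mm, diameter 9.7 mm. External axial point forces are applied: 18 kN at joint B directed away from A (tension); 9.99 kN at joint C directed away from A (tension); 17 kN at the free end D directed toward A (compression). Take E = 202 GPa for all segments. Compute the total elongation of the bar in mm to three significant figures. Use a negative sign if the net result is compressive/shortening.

Internal axial forces (sectioning from the free end, tension +): N_CD = -17 kN, N_BC = -7.01 kN, N_AB = 10.99 kN.
A_AB = 272.2 mm².
A_BC = 726 mm².
A_CD = 73.9 mm².
δ_AB = 10990·840/(272.2·202000) = 0.1679 mm
δ_BC = -7010·470/(726·202000) = -0.02247 mm
δ_CD = -17000·466/(73.9·202000) = -0.5307 mm
δ = Σδ_i = -0.3853 mm.

-0.385 mm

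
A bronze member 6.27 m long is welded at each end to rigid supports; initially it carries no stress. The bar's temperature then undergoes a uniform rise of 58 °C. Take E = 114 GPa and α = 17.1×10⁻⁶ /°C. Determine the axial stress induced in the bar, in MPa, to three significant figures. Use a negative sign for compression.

Free thermal expansion αLΔT = 17.1e-6 · 6270 · 58 = 6.219 mm.
The walls impose strain ε = −(6.219)/6270 = -9.9180e-04; σ = Eε = 114000 · -9.9180e-04 = -113.1 MPa.

-113 MPa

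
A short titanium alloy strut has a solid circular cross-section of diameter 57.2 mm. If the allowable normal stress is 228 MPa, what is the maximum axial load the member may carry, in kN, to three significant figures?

A = 2570 mm².
P_max = σ_allow · A = 228 · 2570 = 585900 N = 585.9 kN.

586 kN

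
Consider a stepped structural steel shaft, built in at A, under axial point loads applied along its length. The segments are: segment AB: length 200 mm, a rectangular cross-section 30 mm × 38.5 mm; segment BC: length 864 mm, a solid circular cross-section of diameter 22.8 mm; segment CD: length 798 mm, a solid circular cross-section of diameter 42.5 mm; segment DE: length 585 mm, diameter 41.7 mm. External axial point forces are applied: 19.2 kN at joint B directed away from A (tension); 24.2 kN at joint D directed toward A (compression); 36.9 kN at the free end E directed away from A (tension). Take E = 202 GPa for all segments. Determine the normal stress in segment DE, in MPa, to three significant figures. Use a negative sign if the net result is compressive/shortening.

Internal axial forces (sectioning from the free end, tension +): N_DE = 36.9 kN, N_CD = 12.7 kN, N_BC = 12.7 kN, N_AB = 31.9 kN.
A_DE = 1366 mm².
σ_DE = N_DE/A_DE = 36900/1366 = 27.02 MPa.

27.0 MPa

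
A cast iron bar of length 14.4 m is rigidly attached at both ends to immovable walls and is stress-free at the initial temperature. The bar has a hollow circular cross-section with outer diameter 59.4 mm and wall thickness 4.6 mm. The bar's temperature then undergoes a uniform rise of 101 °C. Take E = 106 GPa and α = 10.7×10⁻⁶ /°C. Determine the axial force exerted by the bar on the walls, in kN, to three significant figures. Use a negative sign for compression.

Free thermal expansion αLΔT = 10.7e-6 · 14400 · 101 = 15.56 mm.
The walls impose strain ε = −(15.56)/14400 = -1.0807e-03; σ = Eε = 106000 · -1.0807e-03 = -114.6 MPa.
Wall reaction R = σ·A = -114.6·791.9 = -90720 N = -90.72 kN.

-90.7 kN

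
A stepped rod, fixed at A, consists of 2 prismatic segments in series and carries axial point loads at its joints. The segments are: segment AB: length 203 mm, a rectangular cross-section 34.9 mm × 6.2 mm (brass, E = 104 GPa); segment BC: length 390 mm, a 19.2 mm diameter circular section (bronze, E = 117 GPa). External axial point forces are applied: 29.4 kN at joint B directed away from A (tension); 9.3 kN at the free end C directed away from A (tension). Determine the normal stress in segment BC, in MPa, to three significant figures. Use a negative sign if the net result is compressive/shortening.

Internal axial forces (sectioning from the free end, tension +): N_BC = 9.3 kN, N_AB = 38.7 kN.
A_BC = 289.5 mm².
σ_BC = N_BC/A_BC = 9300/289.5 = 32.12 MPa.

32.1 MPa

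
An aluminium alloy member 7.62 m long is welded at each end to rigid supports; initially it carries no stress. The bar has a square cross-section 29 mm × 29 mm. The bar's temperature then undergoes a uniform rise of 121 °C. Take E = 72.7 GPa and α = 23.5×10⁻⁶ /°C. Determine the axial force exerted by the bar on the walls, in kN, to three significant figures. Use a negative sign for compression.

-174 kN

Free thermal expansion αLΔT = 23.5e-6 · 7620 · 121 = 21.67 mm.
The walls impose strain ε = −(21.67)/7620 = -2.8435e-03; σ = Eε = 72700 · -2.8435e-03 = -206.7 MPa.
Wall reaction R = σ·A = -206.7·841 = -173900 N = -173.9 kN.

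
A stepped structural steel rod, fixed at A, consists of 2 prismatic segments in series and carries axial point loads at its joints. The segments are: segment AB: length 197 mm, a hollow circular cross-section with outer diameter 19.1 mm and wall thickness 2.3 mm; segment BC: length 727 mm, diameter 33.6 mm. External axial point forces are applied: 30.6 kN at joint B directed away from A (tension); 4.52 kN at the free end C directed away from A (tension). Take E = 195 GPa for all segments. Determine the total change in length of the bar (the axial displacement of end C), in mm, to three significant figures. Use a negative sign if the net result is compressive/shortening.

0.311 mm

Internal axial forces (sectioning from the free end, tension +): N_BC = 4.52 kN, N_AB = 35.12 kN.
A_AB = 121.4 mm².
A_BC = 886.7 mm².
δ_AB = 35120·197/(121.4·195000) = 0.2923 mm
δ_BC = 4520·727/(886.7·195000) = 0.01901 mm
δ = Σδ_i = 0.3113 mm.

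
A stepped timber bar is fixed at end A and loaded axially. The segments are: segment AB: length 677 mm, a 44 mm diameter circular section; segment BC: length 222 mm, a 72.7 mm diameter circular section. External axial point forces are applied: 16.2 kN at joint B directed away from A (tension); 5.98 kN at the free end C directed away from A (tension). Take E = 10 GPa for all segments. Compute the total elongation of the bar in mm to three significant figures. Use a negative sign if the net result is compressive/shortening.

1.02 mm

Internal axial forces (sectioning from the free end, tension +): N_BC = 5.98 kN, N_AB = 22.18 kN.
A_AB = 1521 mm².
A_BC = 4151 mm².
δ_AB = 22180·677/(1521·10000) = 0.9875 mm
δ_BC = 5980·222/(4151·10000) = 0.03198 mm
δ = Σδ_i = 1.02 mm.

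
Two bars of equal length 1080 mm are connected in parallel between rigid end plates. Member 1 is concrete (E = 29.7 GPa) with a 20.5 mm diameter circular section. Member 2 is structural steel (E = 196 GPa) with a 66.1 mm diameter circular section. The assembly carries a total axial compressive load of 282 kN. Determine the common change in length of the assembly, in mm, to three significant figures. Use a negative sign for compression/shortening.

-0.446 mm

A_1 = 330.1 mm².
A_2 = 3432 mm².
Equal strain + equilibrium ⇒ each member carries load in proportion to AE: A₁E₁ = 9803000 N, A₂E₂ = 672600000 N, ΣAE = 682400000 N.
δ = PL/ΣAE = -282000·1080/682400000 = -0.4463 mm.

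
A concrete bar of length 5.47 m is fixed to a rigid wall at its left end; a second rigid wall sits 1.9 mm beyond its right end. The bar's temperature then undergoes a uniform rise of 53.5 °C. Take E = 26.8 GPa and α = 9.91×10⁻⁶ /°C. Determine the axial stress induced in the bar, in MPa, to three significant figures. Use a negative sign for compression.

-4.90 MPa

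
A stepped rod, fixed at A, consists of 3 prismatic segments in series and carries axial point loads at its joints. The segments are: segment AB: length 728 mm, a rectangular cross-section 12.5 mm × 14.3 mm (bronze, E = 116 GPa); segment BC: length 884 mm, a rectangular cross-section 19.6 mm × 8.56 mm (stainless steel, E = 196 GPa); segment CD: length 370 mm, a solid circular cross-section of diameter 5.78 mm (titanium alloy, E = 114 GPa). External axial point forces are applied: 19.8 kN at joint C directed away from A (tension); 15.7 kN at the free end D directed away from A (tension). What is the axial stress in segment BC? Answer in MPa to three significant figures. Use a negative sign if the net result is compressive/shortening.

Internal axial forces (sectioning from the free end, tension +): N_CD = 15.7 kN, N_BC = 35.5 kN, N_AB = 35.5 kN.
A_BC = 167.8 mm².
σ_BC = N_BC/A_BC = 35500/167.8 = 211.6 MPa.

212 MPa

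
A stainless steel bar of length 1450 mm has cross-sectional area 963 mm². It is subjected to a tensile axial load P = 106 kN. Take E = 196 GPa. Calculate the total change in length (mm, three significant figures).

0.814 mm

δ_mech = NL/(AE) = 106000·1450/(963·196000) = 0.8143 mm.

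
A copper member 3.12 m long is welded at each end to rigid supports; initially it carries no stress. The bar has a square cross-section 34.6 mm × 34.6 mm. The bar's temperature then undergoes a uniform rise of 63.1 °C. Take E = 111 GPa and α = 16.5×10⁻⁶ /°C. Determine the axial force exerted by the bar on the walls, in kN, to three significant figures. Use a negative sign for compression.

-138 kN

Free thermal expansion αLΔT = 16.5e-6 · 3120 · 63.1 = 3.248 mm.
The walls impose strain ε = −(3.248)/3120 = -1.0411e-03; σ = Eε = 111000 · -1.0411e-03 = -115.6 MPa.
Wall reaction R = σ·A = -115.6·1197 = -138400 N = -138.4 kN.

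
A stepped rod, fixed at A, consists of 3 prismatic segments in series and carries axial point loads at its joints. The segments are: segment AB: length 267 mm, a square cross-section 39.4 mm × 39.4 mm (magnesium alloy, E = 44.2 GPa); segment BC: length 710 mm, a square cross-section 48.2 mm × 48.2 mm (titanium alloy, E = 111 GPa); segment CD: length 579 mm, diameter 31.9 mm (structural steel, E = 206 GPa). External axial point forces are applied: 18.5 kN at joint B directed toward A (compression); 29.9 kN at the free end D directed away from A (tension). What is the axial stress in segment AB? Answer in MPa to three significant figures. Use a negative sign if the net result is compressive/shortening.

Internal axial forces (sectioning from the free end, tension +): N_CD = 29.9 kN, N_BC = 29.9 kN, N_AB = 11.4 kN.
A_AB = 1552 mm².
σ_AB = N_AB/A_AB = 11400/1552 = 7.344 MPa.

7.34 MPa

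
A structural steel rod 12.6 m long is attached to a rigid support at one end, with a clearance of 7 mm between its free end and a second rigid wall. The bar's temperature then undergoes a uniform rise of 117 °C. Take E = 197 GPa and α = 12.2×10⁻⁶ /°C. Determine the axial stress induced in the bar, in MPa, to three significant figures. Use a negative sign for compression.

Free thermal expansion αLΔT = 12.2e-6 · 12600 · 117 = 17.99 mm.
The walls engage after the gap closes; constrained expansion = 17.99 − 7 = 10.99 mm.
The walls impose strain ε = −(10.99)/12600 = -8.7184e-04; σ = Eε = 197000 · -8.7184e-04 = -171.8 MPa.

-172 MPa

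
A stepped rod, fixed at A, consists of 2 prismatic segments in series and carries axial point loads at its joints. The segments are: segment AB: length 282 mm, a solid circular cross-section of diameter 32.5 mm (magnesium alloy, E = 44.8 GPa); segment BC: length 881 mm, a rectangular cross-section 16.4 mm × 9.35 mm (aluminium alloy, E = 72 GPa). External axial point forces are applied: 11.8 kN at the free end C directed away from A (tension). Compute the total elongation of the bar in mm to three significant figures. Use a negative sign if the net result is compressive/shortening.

1.03 mm

Internal axial forces (sectioning from the free end, tension +): N_BC = 11.8 kN, N_AB = 11.8 kN.
A_AB = 829.6 mm².
A_BC = 153.3 mm².
δ_AB = 11800·282/(829.6·44800) = 0.08954 mm
δ_BC = 11800·881/(153.3·72000) = 0.9416 mm
δ = Σδ_i = 1.031 mm.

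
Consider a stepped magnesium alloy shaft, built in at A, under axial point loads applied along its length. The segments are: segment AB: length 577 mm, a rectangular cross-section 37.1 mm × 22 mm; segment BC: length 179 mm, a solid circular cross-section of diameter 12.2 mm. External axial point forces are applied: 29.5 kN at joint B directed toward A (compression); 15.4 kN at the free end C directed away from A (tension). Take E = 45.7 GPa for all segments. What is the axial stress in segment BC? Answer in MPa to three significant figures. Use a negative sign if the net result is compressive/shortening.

Internal axial forces (sectioning from the free end, tension +): N_BC = 15.4 kN, N_AB = -14.1 kN.
A_BC = 116.9 mm².
σ_BC = N_BC/A_BC = 15400/116.9 = 131.7 MPa.

132 MPa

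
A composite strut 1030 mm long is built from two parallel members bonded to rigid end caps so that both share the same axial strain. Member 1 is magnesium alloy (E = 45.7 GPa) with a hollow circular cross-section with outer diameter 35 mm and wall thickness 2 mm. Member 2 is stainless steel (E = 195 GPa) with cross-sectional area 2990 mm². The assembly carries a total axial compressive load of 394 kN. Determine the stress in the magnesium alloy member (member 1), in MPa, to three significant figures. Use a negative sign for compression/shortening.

A_1 = 207.3 mm².
Equal strain + equilibrium ⇒ each member carries load in proportion to AE: A₁E₁ = 9476000 N, A₂E₂ = 583000000 N, ΣAE = 592500000 N.
σ₁ = P·E₁/ΣAE = -394000·45700/592500000 = -30.39 MPa.

-30.4 MPa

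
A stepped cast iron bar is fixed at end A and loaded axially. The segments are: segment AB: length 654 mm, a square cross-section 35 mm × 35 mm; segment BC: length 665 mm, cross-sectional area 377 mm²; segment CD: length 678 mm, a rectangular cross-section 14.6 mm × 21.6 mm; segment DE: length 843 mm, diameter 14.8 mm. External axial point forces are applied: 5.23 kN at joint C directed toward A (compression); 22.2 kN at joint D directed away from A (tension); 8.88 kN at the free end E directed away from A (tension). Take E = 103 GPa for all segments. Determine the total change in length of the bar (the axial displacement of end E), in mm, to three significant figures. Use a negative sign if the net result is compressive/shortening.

1.65 mm

Internal axial forces (sectioning from the free end, tension +): N_DE = 8.88 kN, N_CD = 31.08 kN, N_BC = 25.85 kN, N_AB = 25.85 kN.
A_AB = 1225 mm².
A_CD = 315.4 mm².
A_DE = 172 mm².
δ_AB = 25850·654/(1225·103000) = 0.134 mm
δ_BC = 25850·665/(377·103000) = 0.4427 mm
δ_CD = 31080·678/(315.4·103000) = 0.6487 mm
δ_DE = 8880·843/(172·103000) = 0.4225 mm
δ = Σδ_i = 1.648 mm.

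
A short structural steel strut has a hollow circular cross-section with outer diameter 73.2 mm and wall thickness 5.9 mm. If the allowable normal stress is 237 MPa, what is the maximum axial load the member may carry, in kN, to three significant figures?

A = 1247 mm².
P_max = σ_allow · A = 237 · 1247 = 295600 N = 295.6 kN.

296 kN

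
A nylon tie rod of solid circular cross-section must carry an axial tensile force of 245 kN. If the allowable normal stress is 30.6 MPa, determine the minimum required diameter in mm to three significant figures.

Required area A ≥ P/σ_allow = 245000/30.6 = 8007 mm².
For a solid circular section, d ≥ √(4A/π) = 101 mm.

101 mm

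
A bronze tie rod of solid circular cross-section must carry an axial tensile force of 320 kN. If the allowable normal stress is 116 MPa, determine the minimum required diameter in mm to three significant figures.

59.3 mm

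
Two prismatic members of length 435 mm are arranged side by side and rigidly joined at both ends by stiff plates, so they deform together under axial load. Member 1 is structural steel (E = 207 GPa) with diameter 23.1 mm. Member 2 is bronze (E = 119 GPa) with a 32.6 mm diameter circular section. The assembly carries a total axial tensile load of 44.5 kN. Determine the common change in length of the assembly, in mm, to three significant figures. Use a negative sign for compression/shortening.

0.104 mm

A_1 = 419.1 mm².
A_2 = 834.7 mm².
Equal strain + equilibrium ⇒ each member carries load in proportion to AE: A₁E₁ = 86750000 N, A₂E₂ = 99330000 N, ΣAE = 186100000 N.
δ = PL/ΣAE = 44500·435/186100000 = 0.104 mm.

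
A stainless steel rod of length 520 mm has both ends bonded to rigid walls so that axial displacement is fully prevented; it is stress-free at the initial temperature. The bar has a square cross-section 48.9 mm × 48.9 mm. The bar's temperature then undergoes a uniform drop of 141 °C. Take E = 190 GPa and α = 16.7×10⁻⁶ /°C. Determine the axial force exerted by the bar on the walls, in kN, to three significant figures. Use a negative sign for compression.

1070 kN

Free thermal expansion αLΔT = 16.7e-6 · 520 · -141 = -1.224 mm.
The walls impose strain ε = −(-1.224)/520 = 2.3547e-03; σ = Eε = 190000 · 2.3547e-03 = 447.4 MPa.
Wall reaction R = σ·A = 447.4·2391 = 1070000 N = 1070 kN.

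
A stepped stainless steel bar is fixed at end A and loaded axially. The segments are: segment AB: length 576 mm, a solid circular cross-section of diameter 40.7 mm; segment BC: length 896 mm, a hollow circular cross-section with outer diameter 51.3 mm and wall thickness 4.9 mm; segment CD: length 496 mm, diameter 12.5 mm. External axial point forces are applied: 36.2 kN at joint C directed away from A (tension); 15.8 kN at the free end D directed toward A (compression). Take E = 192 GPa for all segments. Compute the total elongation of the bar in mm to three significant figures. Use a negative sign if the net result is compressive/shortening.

-0.152 mm

Internal axial forces (sectioning from the free end, tension +): N_CD = -15.8 kN, N_BC = 20.4 kN, N_AB = 20.4 kN.
A_AB = 1301 mm².
A_BC = 714.3 mm².
A_CD = 122.7 mm².
δ_AB = 20400·576/(1301·192000) = 0.04704 mm
δ_BC = 20400·896/(714.3·192000) = 0.1333 mm
δ_CD = -15800·496/(122.7·192000) = -0.3326 mm
δ = Σδ_i = -0.1523 mm.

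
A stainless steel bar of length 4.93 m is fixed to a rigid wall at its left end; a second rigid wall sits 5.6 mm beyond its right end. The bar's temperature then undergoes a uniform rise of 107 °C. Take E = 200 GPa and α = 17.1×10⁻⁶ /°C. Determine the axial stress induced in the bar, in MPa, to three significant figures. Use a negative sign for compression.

-139 MPa

Free thermal expansion αLΔT = 17.1e-6 · 4930 · 107 = 9.02 mm.
The walls engage after the gap closes; constrained expansion = 9.02 − 5.6 = 3.42 mm.
The walls impose strain ε = −(3.42)/4930 = -6.9380e-04; σ = Eε = 200000 · -6.9380e-04 = -138.8 MPa.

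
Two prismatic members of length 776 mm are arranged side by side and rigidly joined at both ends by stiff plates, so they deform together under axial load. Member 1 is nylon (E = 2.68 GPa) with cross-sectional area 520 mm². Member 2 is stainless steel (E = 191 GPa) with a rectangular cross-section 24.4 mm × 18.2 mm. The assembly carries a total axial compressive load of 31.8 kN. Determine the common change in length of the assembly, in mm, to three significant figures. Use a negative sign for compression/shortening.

A_2 = 444.1 mm².
Equal strain + equilibrium ⇒ each member carries load in proportion to AE: A₁E₁ = 1394000 N, A₂E₂ = 84820000 N, ΣAE = 86210000 N.
δ = PL/ΣAE = -31800·776/86210000 = -0.2862 mm.

-0.286 mm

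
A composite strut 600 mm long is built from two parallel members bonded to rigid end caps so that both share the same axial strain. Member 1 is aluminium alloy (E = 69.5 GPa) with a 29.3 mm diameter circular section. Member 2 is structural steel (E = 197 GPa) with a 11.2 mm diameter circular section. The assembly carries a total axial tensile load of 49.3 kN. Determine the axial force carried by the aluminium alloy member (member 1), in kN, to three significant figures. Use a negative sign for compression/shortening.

A_1 = 674.3 mm².
A_2 = 98.52 mm².
Equal strain + equilibrium ⇒ each member carries load in proportion to AE: A₁E₁ = 46860000 N, A₂E₂ = 19410000 N, ΣAE = 66270000 N.
F₁ = P·A₁E₁/ΣAE = 49300·46860000/66270000 = 34860 N.

34.9 kN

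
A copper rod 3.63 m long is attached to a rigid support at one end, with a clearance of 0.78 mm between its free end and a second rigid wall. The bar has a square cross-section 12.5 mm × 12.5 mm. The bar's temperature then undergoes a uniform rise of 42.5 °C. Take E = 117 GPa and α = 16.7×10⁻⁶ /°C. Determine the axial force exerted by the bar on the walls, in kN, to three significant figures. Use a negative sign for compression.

-9.05 kN

Free thermal expansion αLΔT = 16.7e-6 · 3630 · 42.5 = 2.576 mm.
The walls engage after the gap closes; constrained expansion = 2.576 − 0.78 = 1.796 mm.
The walls impose strain ε = −(1.796)/3630 = -4.9487e-04; σ = Eε = 117000 · -4.9487e-04 = -57.9 MPa.
Wall reaction R = σ·A = -57.9·156.2 = -9047 N = -9.047 kN.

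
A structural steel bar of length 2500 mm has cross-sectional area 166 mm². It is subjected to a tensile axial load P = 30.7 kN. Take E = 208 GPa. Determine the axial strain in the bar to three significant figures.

σ = N/A = 184.9 MPa; ε = σ/E = 184.9/208000 = 8.891e-04.

8.89e-04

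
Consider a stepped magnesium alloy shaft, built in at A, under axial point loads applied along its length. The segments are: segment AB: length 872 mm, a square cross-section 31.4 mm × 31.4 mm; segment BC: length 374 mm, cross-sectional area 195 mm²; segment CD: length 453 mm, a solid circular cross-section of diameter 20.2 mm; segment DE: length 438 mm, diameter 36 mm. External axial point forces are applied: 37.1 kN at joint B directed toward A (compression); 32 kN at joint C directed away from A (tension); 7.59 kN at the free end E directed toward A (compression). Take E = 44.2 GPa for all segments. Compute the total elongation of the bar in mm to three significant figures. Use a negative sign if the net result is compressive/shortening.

0.489 mm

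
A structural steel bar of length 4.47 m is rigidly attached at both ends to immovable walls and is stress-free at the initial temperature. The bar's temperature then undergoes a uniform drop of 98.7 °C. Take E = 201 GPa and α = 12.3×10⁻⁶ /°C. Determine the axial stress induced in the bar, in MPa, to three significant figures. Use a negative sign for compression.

Free thermal expansion αLΔT = 12.3e-6 · 4470 · -98.7 = -5.427 mm.
The walls impose strain ε = −(-5.427)/4470 = 1.2140e-03; σ = Eε = 201000 · 1.2140e-03 = 244 MPa.

244 MPa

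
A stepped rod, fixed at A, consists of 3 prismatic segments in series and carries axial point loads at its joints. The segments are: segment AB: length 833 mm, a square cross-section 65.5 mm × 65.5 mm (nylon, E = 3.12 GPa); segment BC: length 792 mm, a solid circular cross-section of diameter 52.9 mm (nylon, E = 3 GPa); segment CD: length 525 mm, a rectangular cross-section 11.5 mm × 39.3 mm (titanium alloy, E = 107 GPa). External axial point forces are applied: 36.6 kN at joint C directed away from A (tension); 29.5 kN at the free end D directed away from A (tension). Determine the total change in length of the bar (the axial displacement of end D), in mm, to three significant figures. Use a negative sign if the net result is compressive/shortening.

12.4 mm

Internal axial forces (sectioning from the free end, tension +): N_CD = 29.5 kN, N_BC = 66.1 kN, N_AB = 66.1 kN.
A_AB = 4290 mm².
A_BC = 2198 mm².
A_CD = 451.9 mm².
δ_AB = 66100·833/(4290·3120) = 4.113 mm
δ_BC = 66100·792/(2198·3000) = 7.94 mm
δ_CD = 29500·525/(451.9·107000) = 0.3203 mm
δ = Σδ_i = 12.37 mm.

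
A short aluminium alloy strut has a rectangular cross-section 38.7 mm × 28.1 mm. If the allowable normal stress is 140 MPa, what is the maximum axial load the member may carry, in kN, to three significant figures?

A = 1087 mm².
P_max = σ_allow · A = 140 · 1087 = 152200 N = 152.2 kN.

152 kN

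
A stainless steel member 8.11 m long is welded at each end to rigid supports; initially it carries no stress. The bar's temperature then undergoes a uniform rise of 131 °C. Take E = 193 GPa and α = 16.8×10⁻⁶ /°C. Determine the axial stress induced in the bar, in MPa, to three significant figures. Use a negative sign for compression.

-425 MPa

Free thermal expansion αLΔT = 16.8e-6 · 8110 · 131 = 17.85 mm.
The walls impose strain ε = −(17.85)/8110 = -2.2008e-03; σ = Eε = 193000 · -2.2008e-03 = -424.8 MPa.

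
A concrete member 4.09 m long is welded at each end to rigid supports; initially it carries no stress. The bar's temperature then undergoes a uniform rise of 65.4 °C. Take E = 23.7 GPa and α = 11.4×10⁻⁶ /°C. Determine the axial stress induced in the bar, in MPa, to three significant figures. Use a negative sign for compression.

Free thermal expansion αLΔT = 11.4e-6 · 4090 · 65.4 = 3.049 mm.
The walls impose strain ε = −(3.049)/4090 = -7.4556e-04; σ = Eε = 23700 · -7.4556e-04 = -17.67 MPa.

-17.7 MPa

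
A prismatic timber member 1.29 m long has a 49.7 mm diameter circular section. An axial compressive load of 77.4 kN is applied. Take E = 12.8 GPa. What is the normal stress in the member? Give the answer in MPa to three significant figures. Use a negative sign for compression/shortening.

-39.9 MPa

A = 1940 mm².
σ = N/A = -77400/1940 = -39.9 MPa.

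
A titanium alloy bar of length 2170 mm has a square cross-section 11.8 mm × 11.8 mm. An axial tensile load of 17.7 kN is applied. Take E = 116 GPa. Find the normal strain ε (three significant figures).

0.00110

A = 139.2 mm².
σ = N/A = 127.1 MPa; ε = σ/E = 127.1/116000 = 1.096e-03.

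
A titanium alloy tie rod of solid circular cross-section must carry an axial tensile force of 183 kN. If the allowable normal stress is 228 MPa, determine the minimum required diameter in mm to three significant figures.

32.0 mm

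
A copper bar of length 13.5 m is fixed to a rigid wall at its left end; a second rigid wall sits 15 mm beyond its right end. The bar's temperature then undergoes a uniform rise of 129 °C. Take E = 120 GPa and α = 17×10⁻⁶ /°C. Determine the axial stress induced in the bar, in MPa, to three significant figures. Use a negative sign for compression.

Free thermal expansion αLΔT = 17e-6 · 13500 · 129 = 29.61 mm.
The walls engage after the gap closes; constrained expansion = 29.61 − 15 = 14.61 mm.
The walls impose strain ε = −(14.61)/13500 = -1.0819e-03; σ = Eε = 120000 · -1.0819e-03 = -129.8 MPa.

-130 MPa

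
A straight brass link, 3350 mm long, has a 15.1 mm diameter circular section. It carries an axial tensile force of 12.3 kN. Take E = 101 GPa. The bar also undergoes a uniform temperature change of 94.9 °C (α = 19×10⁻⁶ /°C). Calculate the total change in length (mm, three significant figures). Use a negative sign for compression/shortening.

8.32 mm

A = 179.1 mm².
δ_mech = NL/(AE) = 12300·3350/(179.1·101000) = 2.278 mm.
δ_thermal = αLΔT = 19e-6·3350·94.9 = 6.04 mm.
δ = δ_mech + δ_thermal = 8.319 mm.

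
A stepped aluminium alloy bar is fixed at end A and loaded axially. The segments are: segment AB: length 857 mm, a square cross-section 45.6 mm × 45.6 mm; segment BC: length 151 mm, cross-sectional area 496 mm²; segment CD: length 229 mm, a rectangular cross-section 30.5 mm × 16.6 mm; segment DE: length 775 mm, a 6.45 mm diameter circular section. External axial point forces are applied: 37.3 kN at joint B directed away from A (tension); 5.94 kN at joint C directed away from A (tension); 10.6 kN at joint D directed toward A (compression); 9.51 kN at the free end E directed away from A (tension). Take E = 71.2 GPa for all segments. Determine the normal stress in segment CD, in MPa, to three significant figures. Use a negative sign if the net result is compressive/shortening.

-2.15 MPa

Internal axial forces (sectioning from the free end, tension +): N_DE = 9.51 kN, N_CD = -1.09 kN, N_BC = 4.85 kN, N_AB = 42.15 kN.
A_CD = 506.3 mm².
σ_CD = N_CD/A_CD = -1090/506.3 = -2.153 MPa.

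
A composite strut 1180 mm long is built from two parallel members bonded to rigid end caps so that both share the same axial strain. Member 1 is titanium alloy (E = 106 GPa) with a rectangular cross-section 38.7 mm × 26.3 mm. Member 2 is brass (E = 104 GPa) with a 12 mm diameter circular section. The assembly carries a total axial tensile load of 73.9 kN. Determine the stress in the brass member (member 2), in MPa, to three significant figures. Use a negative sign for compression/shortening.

A_1 = 1018 mm².
A_2 = 113.1 mm².
Equal strain + equilibrium ⇒ each member carries load in proportion to AE: A₁E₁ = 107900000 N, A₂E₂ = 11760000 N, ΣAE = 119600000 N.
σ₂ = P·E₂/ΣAE = 73900·104000/119600000 = 64.23 MPa.

64.2 MPa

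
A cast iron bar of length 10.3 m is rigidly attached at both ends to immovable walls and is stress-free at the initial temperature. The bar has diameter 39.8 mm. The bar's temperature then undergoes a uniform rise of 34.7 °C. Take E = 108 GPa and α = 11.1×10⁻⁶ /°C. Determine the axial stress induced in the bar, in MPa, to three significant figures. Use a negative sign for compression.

-41.6 MPa

Free thermal expansion αLΔT = 11.1e-6 · 10300 · 34.7 = 3.967 mm.
The walls impose strain ε = −(3.967)/10300 = -3.8517e-04; σ = Eε = 108000 · -3.8517e-04 = -41.6 MPa.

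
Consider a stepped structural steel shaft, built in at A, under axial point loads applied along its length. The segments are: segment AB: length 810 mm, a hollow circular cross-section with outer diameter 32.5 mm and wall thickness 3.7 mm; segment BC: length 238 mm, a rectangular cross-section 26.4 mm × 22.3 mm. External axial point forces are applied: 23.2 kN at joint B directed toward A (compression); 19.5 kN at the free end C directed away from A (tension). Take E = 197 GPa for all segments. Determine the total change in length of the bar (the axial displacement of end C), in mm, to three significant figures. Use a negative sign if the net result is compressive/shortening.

-0.00543 mm

Internal axial forces (sectioning from the free end, tension +): N_BC = 19.5 kN, N_AB = -3.7 kN.
A_AB = 334.8 mm².
A_BC = 588.7 mm².
δ_AB = -3700·810/(334.8·197000) = -0.04544 mm
δ_BC = 19500·238/(588.7·197000) = 0.04002 mm
δ = Σδ_i = -0.005428 mm.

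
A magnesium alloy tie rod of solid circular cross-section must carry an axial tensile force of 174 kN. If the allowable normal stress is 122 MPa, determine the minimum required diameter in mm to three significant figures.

Required area A ≥ P/σ_allow = 174000/122 = 1426 mm².
For a solid circular section, d ≥ √(4A/π) = 42.61 mm.

42.6 mm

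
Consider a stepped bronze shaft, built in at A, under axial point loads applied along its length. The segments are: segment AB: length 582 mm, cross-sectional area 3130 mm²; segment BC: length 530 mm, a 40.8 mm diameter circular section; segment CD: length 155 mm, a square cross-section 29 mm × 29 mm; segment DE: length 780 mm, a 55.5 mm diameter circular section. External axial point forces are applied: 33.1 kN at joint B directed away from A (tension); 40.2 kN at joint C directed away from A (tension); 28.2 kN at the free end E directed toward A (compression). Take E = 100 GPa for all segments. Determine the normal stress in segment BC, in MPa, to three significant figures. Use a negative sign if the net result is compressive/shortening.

9.18 MPa

Internal axial forces (sectioning from the free end, tension +): N_DE = -28.2 kN, N_CD = -28.2 kN, N_BC = 12 kN, N_AB = 45.1 kN.
A_BC = 1307 mm².
σ_BC = N_BC/A_BC = 12000/1307 = 9.178 MPa.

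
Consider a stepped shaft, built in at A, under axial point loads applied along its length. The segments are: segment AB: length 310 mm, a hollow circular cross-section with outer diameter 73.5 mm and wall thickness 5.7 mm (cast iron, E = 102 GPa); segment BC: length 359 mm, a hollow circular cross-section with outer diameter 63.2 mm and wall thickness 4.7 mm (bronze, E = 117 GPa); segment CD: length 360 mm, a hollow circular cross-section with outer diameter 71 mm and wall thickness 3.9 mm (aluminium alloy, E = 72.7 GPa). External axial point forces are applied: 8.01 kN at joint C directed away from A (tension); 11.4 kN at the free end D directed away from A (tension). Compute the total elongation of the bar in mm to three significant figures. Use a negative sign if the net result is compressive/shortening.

0.186 mm

Internal axial forces (sectioning from the free end, tension +): N_CD = 11.4 kN, N_BC = 19.41 kN, N_AB = 19.41 kN.
A_AB = 1214 mm².
A_BC = 863.8 mm².
A_CD = 822.1 mm².
δ_AB = 19410·310/(1214·102000) = 0.04859 mm
δ_BC = 19410·359/(863.8·117000) = 0.06895 mm
δ_CD = 11400·360/(822.1·72700) = 0.06867 mm
δ = Σδ_i = 0.1862 mm.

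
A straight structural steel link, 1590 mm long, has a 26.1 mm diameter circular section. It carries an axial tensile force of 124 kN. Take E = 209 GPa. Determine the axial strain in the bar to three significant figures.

A = 535 mm².
σ = N/A = 231.8 MPa; ε = σ/E = 231.8/209000 = 1.109e-03.

0.00111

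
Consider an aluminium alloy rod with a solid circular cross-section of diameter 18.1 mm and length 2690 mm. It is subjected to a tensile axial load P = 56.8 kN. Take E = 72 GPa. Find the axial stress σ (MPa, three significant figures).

A = 257.3 mm².
σ = N/A = 56800/257.3 = 220.8 MPa.

221 MPa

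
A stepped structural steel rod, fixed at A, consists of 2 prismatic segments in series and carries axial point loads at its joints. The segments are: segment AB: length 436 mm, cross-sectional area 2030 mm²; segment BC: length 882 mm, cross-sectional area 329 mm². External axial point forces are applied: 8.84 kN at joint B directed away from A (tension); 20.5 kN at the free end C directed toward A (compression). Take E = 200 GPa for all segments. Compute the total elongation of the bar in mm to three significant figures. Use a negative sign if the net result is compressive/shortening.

-0.287 mm

Internal axial forces (sectioning from the free end, tension +): N_BC = -20.5 kN, N_AB = -11.66 kN.
δ_AB = -11660·436/(2030·200000) = -0.01252 mm
δ_BC = -20500·882/(329·200000) = -0.2748 mm
δ = Σδ_i = -0.2873 mm.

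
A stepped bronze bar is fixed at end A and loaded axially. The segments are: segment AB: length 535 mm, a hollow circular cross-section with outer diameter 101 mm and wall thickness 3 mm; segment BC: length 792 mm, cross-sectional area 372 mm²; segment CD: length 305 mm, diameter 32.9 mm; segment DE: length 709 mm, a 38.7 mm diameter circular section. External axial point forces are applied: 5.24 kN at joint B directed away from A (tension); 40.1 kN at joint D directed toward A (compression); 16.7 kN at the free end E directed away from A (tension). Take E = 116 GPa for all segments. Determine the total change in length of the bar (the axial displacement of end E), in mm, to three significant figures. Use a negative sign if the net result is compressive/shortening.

-0.506 mm

Internal axial forces (sectioning from the free end, tension +): N_DE = 16.7 kN, N_CD = -23.4 kN, N_BC = -23.4 kN, N_AB = -18.16 kN.
A_AB = 923.6 mm².
A_CD = 850.1 mm².
A_DE = 1176 mm².
δ_AB = -18160·535/(923.6·116000) = -0.09068 mm
δ_BC = -23400·792/(372·116000) = -0.4295 mm
δ_CD = -23400·305/(850.1·116000) = -0.07237 mm
δ_DE = 16700·709/(1176·116000) = 0.08677 mm
δ = Σδ_i = -0.5058 mm.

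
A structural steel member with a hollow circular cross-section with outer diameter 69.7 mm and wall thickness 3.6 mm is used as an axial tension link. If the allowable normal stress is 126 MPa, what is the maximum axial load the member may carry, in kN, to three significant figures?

94.2 kN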